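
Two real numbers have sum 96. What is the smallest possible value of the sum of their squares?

With a + b = 96, a^2 + b^2 = a^2 + (96 − a)^2.
The derivative 2a − 2(96 − a) = 4a − 192 vanishes at a = 48; second derivative 4 > 0, a minimum.
The minimum is 2·(48)^2 = 4608.

4608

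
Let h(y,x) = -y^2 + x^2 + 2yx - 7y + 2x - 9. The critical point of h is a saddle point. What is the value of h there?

1/8

∂h/∂y = -2y + 2x - 7 = 0 and ∂h/∂x = 2y + 2x + 2 = 0, so (y, x) = (-9/4, 5/4).
The Hessian has h_{yy} = -2, h_{xx} = 2, h_{yx} = 2, giving D = -8 < 0, so the point is a saddle point.
h(-9/4, 5/4) = 1/8.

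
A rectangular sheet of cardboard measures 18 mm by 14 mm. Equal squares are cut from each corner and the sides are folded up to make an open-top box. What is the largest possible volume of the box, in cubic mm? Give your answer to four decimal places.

292.8648

With cut size x, the volume is V(x) = x(18 − 2x)(14 − 2x) for 0 < x < 7.
V'(x) = 12x^2 − 128x + 252. Setting V'(x) = 0 gives x ≈ 2.6049 (the root in (0, 7)).
V''(x) = 24x − 128 is negative there, so this is the maximum; V ≈ 292.8648.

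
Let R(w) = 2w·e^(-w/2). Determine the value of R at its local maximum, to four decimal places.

Differentiating with the product rule gives R'(w) = (-w + 2)·e^(-w/2). Since e^(-w/2) > 0, the only critical point is w = 2.
R''(2) has the same sign as -1 < 0, so this is a local maximum.
R(2) = (4)·e^(-1) ≈ 1.4715.

1.4715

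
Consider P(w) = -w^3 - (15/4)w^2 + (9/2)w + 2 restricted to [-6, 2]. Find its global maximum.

The derivative is -3w^2 - (15/2)w + 9/2, which vanishes at w = -3 and w = 1/2.
Evaluating at the critical points and endpoints: P(-6) = 56; P(-3) = -73/4; P(1/2) = 51/16; P(2) = -12.
Hence the absolute maximum is 56 at w = -6.

56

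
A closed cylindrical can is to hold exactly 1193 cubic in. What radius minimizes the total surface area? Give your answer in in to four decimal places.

With radius r and height h, πr²h = 1193 so h = 1193/(πr²), and S(r) = 2πr² + 2πrh = 2πr² + 2·1193/r.
S'(r) = 4πr − 2·1193/r² = 0 ⇒ r³ = 1193/(2π), so r ≈ 5.7476 and h = 2r ≈ 11.4952.
S''(r) = 4π + 4·1193/r³ > 0, so this is the minimum; S ≈ 622.6942.

5.7476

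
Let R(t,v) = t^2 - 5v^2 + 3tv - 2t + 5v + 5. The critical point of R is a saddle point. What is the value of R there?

∂R/∂t = 2t + 3v - 2 = 0 and ∂R/∂v = 3t - 10v + 5 = 0, so (t, v) = (5/29, 16/29).
The Hessian has R_{tt} = 2, R_{vv} = -10, R_{tv} = 3, giving D = -29 < 0, so the point is a saddle point.
R(5/29, 16/29) = 180/29.

180/29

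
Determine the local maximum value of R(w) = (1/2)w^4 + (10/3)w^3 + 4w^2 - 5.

-23/6

R'(w) = 2w^3 + 10w^2 + 8w. Setting R'(w) = 0 gives w ∈ {-4, -1, 0}.
R''(w) = 6w^2 + 20w + 8. R''(-4) = 24 > 0 ⇒ local minimum; R''(-1) = -6 < 0 ⇒ local maximum; R''(0) = 8 > 0 ⇒ local minimum.
Thus R has its local maximum at w = -1, with value -23/6.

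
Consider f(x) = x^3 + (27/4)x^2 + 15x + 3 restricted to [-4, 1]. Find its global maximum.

103/4

Differentiating, f'(x) = 3x^2 + (27/2)x + 15; which vanishes at x = -5/2 and x = -2.
Candidates: f(-4) = -13,  f(-5/2) = -127/16,  f(-2) = -8,  f(1) = 103/4.
The maximum over the interval is 103/4, attained at x = 1.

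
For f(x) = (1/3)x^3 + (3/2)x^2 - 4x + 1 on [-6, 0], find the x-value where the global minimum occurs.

The derivative is x^2 + 3x - 4, whose only zero in [-6, 0] is x = -4.
Compare values at every candidate in [-6, 0]: f(-6) = 7, f(-4) = 59/3, f(0) = 1.
Hence the absolute minimum is 1 at x = 0.

0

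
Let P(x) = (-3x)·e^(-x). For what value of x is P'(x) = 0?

By the product rule, P'(x) = (3x - 3)·e^(-x). Since e^(-x) > 0, the only critical point is x = 1.
P''(1) has the same sign as 3 > 0, so this is a local minimum.
P(1) = (-3)·e^(-1) ≈ -1.1036.

1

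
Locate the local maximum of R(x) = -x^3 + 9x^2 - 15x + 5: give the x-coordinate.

5

R'(x) = -3x^2 + 18x - 15 = 0 at x = 1, 5.
R''(x) = -6x + 18. R''(1) = 12 > 0 ⇒ local minimum; R''(5) = -12 < 0 ⇒ local maximum.
So the local maximum value is R(5) = 30.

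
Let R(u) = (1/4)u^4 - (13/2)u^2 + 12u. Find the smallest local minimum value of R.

-88

R'(u) = u^3 - 13u + 12 = 0 at u = -4, 1, 3.
Second-derivative test with R''(u) = 3u^2 - 13: R''(-4) = 35 > 0 ⇒ local minimum; R''(1) = -10 < 0 ⇒ local maximum; R''(3) = 14 > 0 ⇒ local minimum.
So the smallest local minimum value is R(-4) = -88.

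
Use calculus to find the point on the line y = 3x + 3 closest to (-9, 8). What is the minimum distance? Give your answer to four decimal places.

10.1193

Minimize D(x)^2 = (x + 9)^2 + (3x - 5)^2.
d/dx[D^2] = 2(x + 9) + 2·3·(3x - 5) = 0 ⇒ x = 3/5.
Then y = 24/5 and the distance is √(512/5) ≈ 10.1193.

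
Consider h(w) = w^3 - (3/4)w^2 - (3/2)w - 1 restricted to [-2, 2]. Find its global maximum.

The derivative is 3w^2 - (3/2)w - 3/2, which vanishes at w = -1/2 and w = 1.
Candidates: h(-2) = -9, h(-1/2) = -9/16, h(1) = -9/4, h(2) = 1.
Hence the absolute maximum is 1 at w = 2.

1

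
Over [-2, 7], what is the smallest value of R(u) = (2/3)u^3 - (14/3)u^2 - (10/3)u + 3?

-47

R'(u) = 2u^2 - (28/3)u - 10/3, which vanishes at u = -1/3 and u = 5.
Candidates: R(-2) = -43/3,  R(-1/3) = 289/81,  R(5) = -47,  R(7) = -61/3.
The minimum over the interval is -47, attained at u = 5.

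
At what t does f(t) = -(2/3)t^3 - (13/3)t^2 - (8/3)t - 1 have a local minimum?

f'(t) = -2t^2 - (26/3)t - 8/3. Setting f'(t) = 0 gives t ∈ {-4, -1/3}.
f''(t) = -4t - 26/3. f''(-4) = 22/3 > 0 ⇒ local minimum; f''(-1/3) = -22/3 < 0 ⇒ local maximum.
So the local minimum value is f(-4) = -17.

-4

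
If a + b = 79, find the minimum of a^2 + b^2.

6241/2

With a + b = 79, a^2 + b^2 = a^2 + (79 − a)^2.
The derivative 2a − 2(79 − a) = 4a − 158 vanishes at a = 79/2; second derivative 4 > 0, a minimum.
The minimum is 2·(79/2)^2 = 6241/2.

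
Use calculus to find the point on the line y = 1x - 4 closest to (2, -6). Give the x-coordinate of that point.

Minimize D(x)^2 = (x - 2)^2 + (x + 2)^2.
d/dx[D^2] = 2(x - 2) + 2·1·(x + 2) = 0 ⇒ x = 0.
Then y = -4 and the distance is √(8) ≈ 2.8284.

0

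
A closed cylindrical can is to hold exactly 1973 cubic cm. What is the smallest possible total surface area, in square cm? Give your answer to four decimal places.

With radius r and height h, πr²h = 1973 so h = 1973/(πr²), and S(r) = 2πr² + 2πrh = 2πr² + 2·1973/r.
S'(r) = 4πr − 2·1973/r² = 0 ⇒ r³ = 1973/(2π), so r ≈ 6.7970 and h = 2r ≈ 13.5940.
S''(r) = 4π + 4·1973/r³ > 0, so this is the minimum; S ≈ 870.8284.

870.8284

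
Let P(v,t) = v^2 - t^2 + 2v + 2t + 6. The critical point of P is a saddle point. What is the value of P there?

6

∂P/∂v = 2v + 2 = 0 and ∂P/∂t = -2t + 2 = 0, so (v, t) = (-1, 1).
The Hessian has P_{vv} = 2, P_{tt} = -2, P_{vt} = 0, giving D = -4 < 0, so the point is a saddle point.
P(-1, 1) = 6.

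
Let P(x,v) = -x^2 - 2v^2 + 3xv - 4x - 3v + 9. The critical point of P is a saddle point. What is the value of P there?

-68

∂P/∂x = -2x + 3v - 4 = 0 and ∂P/∂v = 3x - 4v - 3 = 0, so (x, v) = (25, 18).
The Hessian has P_{xx} = -2, P_{vv} = -4, P_{xv} = 3, giving D = -1 < 0, so the point is a saddle point.
P(25, 18) = -68.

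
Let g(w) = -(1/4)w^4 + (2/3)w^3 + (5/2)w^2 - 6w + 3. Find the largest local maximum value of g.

g'(w) = -w^3 + 2w^2 + 5w - 6. Setting g'(w) = 0 gives w ∈ {-2, 1, 3}.
Second-derivative test with g''(w) = -3w^2 + 4w + 5: g''(-2) = -15 < 0 ⇒ local maximum; g''(1) = 6 > 0 ⇒ local minimum; g''(3) = -10 < 0 ⇒ local maximum.
So the largest local maximum value is g(-2) = 47/3.

47/3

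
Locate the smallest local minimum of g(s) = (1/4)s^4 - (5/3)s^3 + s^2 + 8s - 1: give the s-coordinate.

-1

g'(s) = s^3 - 5s^2 + 2s + 8. Setting g'(s) = 0 gives s ∈ {-1, 2, 4}.
Since g''(s) = 3s^2 - 10s + 2, we get g''(-1) = 15 > 0 ⇒ local minimum; g''(2) = -6 < 0 ⇒ local maximum; g''(4) = 10 > 0 ⇒ local minimum.
The smallest local minimum is g(-1) = -73/12.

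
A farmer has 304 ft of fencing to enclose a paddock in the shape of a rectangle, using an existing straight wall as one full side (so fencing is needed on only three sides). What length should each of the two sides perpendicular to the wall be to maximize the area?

76

Let the sides perpendicular to the wall have length x and the parallel side y, so 2x + y = 304 and the area is A = xy = x(304 − 2x).
A'(x) = 304 − 4x = 0 gives x = 76, and A''(x) = −4 < 0 confirms a maximum.
Then y = 304 − 2·76 = 152 and A = 11552.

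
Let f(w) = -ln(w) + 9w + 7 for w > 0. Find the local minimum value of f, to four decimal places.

f'(w) = -1/w + 9 = 0 gives w = 1/9.
f''(w) = 1/w², which is positive for w > 0, so this is a local minimum.
f(1/9) = -1·ln(1/9) + 1 + 7 ≈ 10.1972.

10.1972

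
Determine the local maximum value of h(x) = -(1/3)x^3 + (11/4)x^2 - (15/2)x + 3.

h'(x) = -x^2 + (11/2)x - 15/2. Setting h'(x) = 0 gives x ∈ {5/2, 3}.
Since h''(x) = -2x + 11/2, we get h''(5/2) = 1/2 > 0 ⇒ local minimum; h''(3) = -1/2 < 0 ⇒ local maximum.
So the local maximum value is h(3) = -15/4.

-15/4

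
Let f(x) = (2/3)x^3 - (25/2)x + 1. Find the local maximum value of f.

f'(x) = 2x^2 - 25/2. Setting f'(x) = 0 gives x ∈ {-5/2, 5/2}.
Since f''(x) = 4x, we get f''(-5/2) = -10 < 0 ⇒ local maximum; f''(5/2) = 10 > 0 ⇒ local minimum.
Thus f has its local maximum at x = -5/2, with value 131/6.

131/6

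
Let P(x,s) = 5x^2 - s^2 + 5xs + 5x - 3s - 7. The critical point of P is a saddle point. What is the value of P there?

-44/9

∂P/∂x = 10x + 5s + 5 = 0 and ∂P/∂s = 5x - 2s - 3 = 0, so (x, s) = (1/9, -11/9).
The Hessian has P_{xx} = 10, P_{ss} = -2, P_{xs} = 5, giving D = -45 < 0, so the point is a saddle point.
P(1/9, -11/9) = -44/9.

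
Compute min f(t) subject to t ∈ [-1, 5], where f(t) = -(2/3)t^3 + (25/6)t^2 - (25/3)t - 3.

The derivative is -2t^2 + (25/3)t - 25/3, which vanishes at t = 5/3 and t = 5/2.
Evaluating at the critical points and endpoints: f(-1) = 61/6,  f(5/3) = -1361/162,  f(5/2) = -197/24,  f(5) = -143/6.
So the minimum is f(5) = -143/6.

-143/6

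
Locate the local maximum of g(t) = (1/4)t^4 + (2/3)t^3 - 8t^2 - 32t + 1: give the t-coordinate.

g'(t) = t^3 + 2t^2 - 16t - 32 = 0 at t = -4, -2, 4.
g''(t) = 3t^2 + 4t - 16. g''(-4) = 16 > 0 ⇒ local minimum; g''(-2) = -12 < 0 ⇒ local maximum; g''(4) = 48 > 0 ⇒ local minimum.
Thus g has its local maximum at t = -2, with value 95/3.

-2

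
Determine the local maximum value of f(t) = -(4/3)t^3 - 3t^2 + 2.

Critical points: f'(t) = -4t^2 - 6t vanishes at t = -3/2, 0.
Second-derivative test with f''(t) = -8t - 6: f''(-3/2) = 6 > 0 ⇒ local minimum; f''(0) = -6 < 0 ⇒ local maximum.
Thus f has its local maximum at t = 0, with value 2.

2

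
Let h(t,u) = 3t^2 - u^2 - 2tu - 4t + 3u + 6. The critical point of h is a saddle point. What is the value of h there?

∂h/∂t = 6t - 2u - 4 = 0 and ∂h/∂u = -2t - 2u + 3 = 0, so (t, u) = (7/8, 5/8).
The Hessian has h_{tt} = 6, h_{uu} = -2, h_{tu} = -2, giving D = -16 < 0, so the point is a saddle point.
h(7/8, 5/8) = 83/16.

83/16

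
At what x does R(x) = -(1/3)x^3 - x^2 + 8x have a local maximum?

2

R'(x) = -x^2 - 2x + 8. Setting R'(x) = 0 gives x ∈ {-4, 2}.
Second-derivative test with R''(x) = -2x - 2: R''(-4) = 6 > 0 ⇒ local minimum; R''(2) = -6 < 0 ⇒ local maximum.
The local maximum is R(2) = 28/3.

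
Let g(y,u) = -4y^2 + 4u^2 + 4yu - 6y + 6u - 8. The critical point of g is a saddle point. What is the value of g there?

-31/5

∂g/∂y = -8y + 4u - 6 = 0 and ∂g/∂u = 4y + 8u + 6 = 0, so (y, u) = (-9/10, -3/10).
The Hessian has g_{yy} = -8, g_{uu} = 8, g_{yu} = 4, giving D = -80 < 0, so the point is a saddle point.
g(-9/10, -3/10) = -31/5.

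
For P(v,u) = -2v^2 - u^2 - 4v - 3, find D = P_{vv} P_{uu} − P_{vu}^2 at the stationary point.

∂P/∂v = -4v - 4 = 0 and ∂P/∂u = -2u = 0, so (v, u) = (-1, 0).
The Hessian has P_{vv} = -4, P_{uu} = -2, P_{vu} = 0, giving D = 8 > 0 with P_{vv} < 0, so the point is a local maximum.
D = (-4)·(-2) − (0)^2 = 8.

8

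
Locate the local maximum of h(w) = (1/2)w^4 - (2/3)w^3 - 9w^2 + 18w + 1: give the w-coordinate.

1

Critical points: h'(w) = 2w^3 - 2w^2 - 18w + 18 vanishes at w = -3, 1, 3.
Since h''(w) = 6w^2 - 4w - 18, we get h''(-3) = 48 > 0 ⇒ local minimum; h''(1) = -16 < 0 ⇒ local maximum; h''(3) = 24 > 0 ⇒ local minimum.
Thus h has its local maximum at w = 1, with value 59/6.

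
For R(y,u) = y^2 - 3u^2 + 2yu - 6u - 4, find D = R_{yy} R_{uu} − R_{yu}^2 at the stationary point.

-16

∂R/∂y = 2y + 2u = 0 and ∂R/∂u = 2y - 6u - 6 = 0, so (y, u) = (3/4, -3/4).
The Hessian has R_{yy} = 2, R_{uu} = -6, R_{yu} = 2, giving D = -16 < 0, so the point is a saddle point.
D = (2)·(-6) − (2)^2 = -16.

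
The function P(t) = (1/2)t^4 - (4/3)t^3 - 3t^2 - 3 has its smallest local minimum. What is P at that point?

-51/2

P'(t) = 2t^3 - 4t^2 - 6t = 0 at t = -1, 0, 3.
P''(t) = 6t^2 - 8t - 6. P''(-1) = 8 > 0 ⇒ local minimum; P''(0) = -6 < 0 ⇒ local maximum; P''(3) = 24 > 0 ⇒ local minimum.
Thus P has its smallest local minimum at t = 3, with value -51/2.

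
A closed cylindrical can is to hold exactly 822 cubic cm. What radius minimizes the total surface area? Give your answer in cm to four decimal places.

5.0765

With radius r and height h, πr²h = 822 so h = 822/(πr²), and S(r) = 2πr² + 2πrh = 2πr² + 2·822/r.
S'(r) = 4πr − 2·822/r² = 0 ⇒ r³ = 822/(2π), so r ≈ 5.0765 and h = 2r ≈ 10.1530.
S''(r) = 4π + 4·822/r³ > 0, so this is the minimum; S ≈ 485.7682.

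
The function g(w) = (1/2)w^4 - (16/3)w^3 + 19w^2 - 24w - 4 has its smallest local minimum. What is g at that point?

g'(w) = 2w^3 - 16w^2 + 38w - 24. Setting g'(w) = 0 gives w ∈ {1, 3, 4}.
Since g''(w) = 6w^2 - 32w + 38, we get g''(1) = 12 > 0 ⇒ local minimum; g''(3) = -4 < 0 ⇒ local maximum; g''(4) = 6 > 0 ⇒ local minimum.
So the smallest local minimum value is g(1) = -83/6.

-83/6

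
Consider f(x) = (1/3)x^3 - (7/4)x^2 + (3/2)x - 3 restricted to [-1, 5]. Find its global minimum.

The derivative is x^2 - (7/2)x + 3/2, which vanishes at x = 1/2 and x = 3.
Compare values at every candidate in [-1, 5]: f(-1) = -79/12, f(1/2) = -127/48, f(3) = -21/4, f(5) = 29/12.
So the minimum is f(-1) = -79/12.

-79/12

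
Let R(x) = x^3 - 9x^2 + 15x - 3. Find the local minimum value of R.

Critical points: R'(x) = 3x^2 - 18x + 15 vanishes at x = 1, 5.
Second-derivative test with R''(x) = 6x - 18: R''(1) = -12 < 0 ⇒ local maximum; R''(5) = 12 > 0 ⇒ local minimum.
So the local minimum value is R(5) = -28.

-28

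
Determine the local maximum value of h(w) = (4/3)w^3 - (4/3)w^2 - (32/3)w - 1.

Critical points: h'(w) = 4w^2 - (8/3)w - 32/3 vanishes at w = -4/3, 2.
h''(w) = 8w - 8/3. h''(-4/3) = -40/3 < 0 ⇒ local maximum; h''(2) = 40/3 > 0 ⇒ local minimum.
The local maximum is h(-4/3) = 623/81.

623/81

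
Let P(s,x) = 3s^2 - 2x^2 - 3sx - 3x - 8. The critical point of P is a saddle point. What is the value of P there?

-79/11

∂P/∂s = 6s - 3x = 0 and ∂P/∂x = -3s - 4x - 3 = 0, so (s, x) = (-3/11, -6/11).
The Hessian has P_{ss} = 6, P_{xx} = -4, P_{sx} = -3, giving D = -33 < 0, so the point is a saddle point.
P(-3/11, -6/11) = -79/11.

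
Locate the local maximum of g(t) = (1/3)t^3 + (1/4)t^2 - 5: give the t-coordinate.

g'(t) = t^2 + (1/2)t. Setting g'(t) = 0 gives t ∈ {-1/2, 0}.
Since g''(t) = 2t + 1/2, we get g''(-1/2) = -1/2 < 0 ⇒ local maximum; g''(0) = 1/2 > 0 ⇒ local minimum.
The local maximum is g(-1/2) = -239/48.

-1/2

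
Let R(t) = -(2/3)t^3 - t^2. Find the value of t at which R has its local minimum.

-1

R'(t) = -2t^2 - 2t. Setting R'(t) = 0 gives t ∈ {-1, 0}.
Since R''(t) = -4t - 2, we get R''(-1) = 2 > 0 ⇒ local minimum; R''(0) = -2 < 0 ⇒ local maximum.
So the local minimum value is R(-1) = -1/3.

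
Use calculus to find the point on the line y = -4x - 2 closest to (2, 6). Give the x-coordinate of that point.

-30/17

Minimize D(x)^2 = (x - 2)^2 + (-4x - 8)^2.
d/dx[D^2] = 2(x - 2) + 2·(-4)·(-4x - 8) = 0 ⇒ x = -30/17.
Then y = 86/17 and the distance is √(256/17) ≈ 3.8806.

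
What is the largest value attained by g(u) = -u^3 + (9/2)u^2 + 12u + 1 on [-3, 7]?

The derivative is -3u^2 + 9u + 12, which vanishes at u = -1 and u = 4.
Candidates: g(-3) = 65/2; g(-1) = -11/2; g(4) = 57; g(7) = -75/2.
The maximum over the interval is 57, attained at u = 4.

57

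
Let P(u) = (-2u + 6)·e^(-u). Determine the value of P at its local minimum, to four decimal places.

Differentiating with the product rule gives P'(u) = (2u - 8)·e^(-u). Since e^(-u) > 0, the only critical point is u = 4.
P''(4) has the same sign as 2 > 0, so this is a local minimum.
P(4) = (-2)·e^(-4) ≈ -0.0366.

-0.0366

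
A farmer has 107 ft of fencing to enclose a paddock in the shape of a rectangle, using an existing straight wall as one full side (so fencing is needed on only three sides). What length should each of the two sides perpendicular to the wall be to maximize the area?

107/4

Let the sides perpendicular to the wall have length x and the parallel side y, so 2x + y = 107 and the area is A = xy = x(107 − 2x).
A'(x) = 107 − 4x = 0 gives x = 107/4, and A''(x) = −4 < 0 confirms a maximum.
Then y = 107 − 2·107/4 = 107/2 and A = 11449/8.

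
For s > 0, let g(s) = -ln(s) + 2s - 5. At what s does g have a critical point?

1/2

g'(s) = -1/s + 2 = 0 gives s = 1/2.
g''(s) = 1/s², which is positive for s > 0, so this is a local minimum.
g(1/2) = -1·ln(1/2) + 1 - 5 ≈ -3.3069.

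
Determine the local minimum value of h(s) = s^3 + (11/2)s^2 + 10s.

-325/54

Critical points: h'(s) = 3s^2 + 11s + 10 vanishes at s = -2, -5/3.
Since h''(s) = 6s + 11, we get h''(-2) = -1 < 0 ⇒ local maximum; h''(-5/3) = 1 > 0 ⇒ local minimum.
The local minimum is h(-5/3) = -325/54.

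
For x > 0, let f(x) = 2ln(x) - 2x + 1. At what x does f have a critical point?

1

f'(x) = 2/x − 2 = 0 gives x = 1.
f''(x) = -2/x², which is negative for x > 0, so this is a local maximum.
f(1) = 2·ln(1) - 2 + 1 ≈ -1.0000.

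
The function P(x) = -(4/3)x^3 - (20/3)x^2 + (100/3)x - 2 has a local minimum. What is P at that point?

-506/3

P'(x) = -4x^2 - (40/3)x + 100/3. Setting P'(x) = 0 gives x ∈ {-5, 5/3}.
P''(x) = -8x - 40/3. P''(-5) = 80/3 > 0 ⇒ local minimum; P''(5/3) = -80/3 < 0 ⇒ local maximum.
The local minimum is P(-5) = -506/3.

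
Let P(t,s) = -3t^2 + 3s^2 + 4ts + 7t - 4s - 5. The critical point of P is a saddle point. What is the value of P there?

∂P/∂t = -6t + 4s + 7 = 0 and ∂P/∂s = 4t + 6s - 4 = 0, so (t, s) = (29/26, -1/13).
The Hessian has P_{tt} = -6, P_{ss} = 6, P_{ts} = 4, giving D = -52 < 0, so the point is a saddle point.
P(29/26, -1/13) = -49/52.

-49/52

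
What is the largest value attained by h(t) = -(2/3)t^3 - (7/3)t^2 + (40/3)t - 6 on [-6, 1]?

Differentiating, h'(t) = -2t^2 - (14/3)t + 40/3; whose only zero in [-6, 1] is t = -4.
Evaluating at the critical points and endpoints: h(-6) = -26, h(-4) = -54, h(1) = 13/3.
The maximum over the interval is 13/3, attained at t = 1.

13/3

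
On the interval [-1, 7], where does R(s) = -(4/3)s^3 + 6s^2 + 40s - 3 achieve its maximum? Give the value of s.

5

Differentiating, R'(s) = -4s^2 + 12s + 40; whose only zero in [-1, 7] is s = 5.
Evaluating at the critical points and endpoints: R(-1) = -107/3, R(5) = 541/3, R(7) = 341/3.
So the maximum is R(5) = 541/3.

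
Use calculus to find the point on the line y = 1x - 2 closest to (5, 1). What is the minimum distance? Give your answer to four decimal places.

Minimize D(x)^2 = (x - 5)^2 + (x - 3)^2.
d/dx[D^2] = 2(x - 5) + 2·1·(x - 3) = 0 ⇒ x = 4.
Then y = 2 and the distance is √(2) ≈ 1.4142.

1.4142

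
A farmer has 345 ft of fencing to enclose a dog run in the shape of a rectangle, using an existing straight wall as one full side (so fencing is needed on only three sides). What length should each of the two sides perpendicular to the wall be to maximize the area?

Let the sides perpendicular to the wall have length x and the parallel side y, so 2x + y = 345 and the area is A = xy = x(345 − 2x).
A'(x) = 345 − 4x = 0 gives x = 345/4, and A''(x) = −4 < 0 confirms a maximum.
Then y = 345 − 2·345/4 = 345/2 and A = 119025/8.

345/4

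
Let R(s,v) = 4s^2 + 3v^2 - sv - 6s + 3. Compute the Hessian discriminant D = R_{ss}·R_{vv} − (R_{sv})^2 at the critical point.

∂R/∂s = 8s - v - 6 = 0 and ∂R/∂v = -s + 6v = 0, so (s, v) = (36/47, 6/47).
The Hessian has R_{ss} = 8, R_{vv} = 6, R_{sv} = -1, giving D = 47 > 0 with R_{ss} > 0, so the point is a local minimum.
D = (8)·(6) − (-1)^2 = 47.

47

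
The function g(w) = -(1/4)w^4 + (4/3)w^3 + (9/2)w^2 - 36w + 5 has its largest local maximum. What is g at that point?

Critical points: g'(w) = -w^3 + 4w^2 + 9w - 36 vanishes at w = -3, 3, 4.
Since g''(w) = -3w^2 + 8w + 9, we get g''(-3) = -42 < 0 ⇒ local maximum; g''(3) = 6 > 0 ⇒ local minimum; g''(4) = -7 < 0 ⇒ local maximum.
So the largest local maximum value is g(-3) = 389/4.

389/4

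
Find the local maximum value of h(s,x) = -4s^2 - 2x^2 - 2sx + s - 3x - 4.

-17/7

∂h/∂s = -8s - 2x + 1 = 0 and ∂h/∂x = -2s - 4x - 3 = 0, so (s, x) = (5/14, -13/14).
The Hessian has h_{ss} = -8, h_{xx} = -4, h_{sx} = -2, giving D = 28 > 0 with h_{ss} < 0, so the point is a local maximum.
h(5/14, -13/14) = -17/7.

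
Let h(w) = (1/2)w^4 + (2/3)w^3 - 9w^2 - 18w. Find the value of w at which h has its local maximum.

h'(w) = 2w^3 + 2w^2 - 18w - 18. Setting h'(w) = 0 gives w ∈ {-3, -1, 3}.
h''(w) = 6w^2 + 4w - 18. h''(-3) = 24 > 0 ⇒ local minimum; h''(-1) = -16 < 0 ⇒ local maximum; h''(3) = 48 > 0 ⇒ local minimum.
So the local maximum value is h(-1) = 53/6.

-1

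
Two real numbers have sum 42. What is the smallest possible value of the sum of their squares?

With a + b = 42, a^2 + b^2 = a^2 + (42 − a)^2.
The derivative 2a − 2(42 − a) = 4a − 84 vanishes at a = 21; second derivative 4 > 0, a minimum.
The minimum is 2·(21)^2 = 882.

882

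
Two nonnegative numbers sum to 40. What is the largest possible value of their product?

With x + y = 40, the product is P(x) = x(40 − x).
P'(x) = 40 − 2x = 0 gives x = 20; P'' = −2 < 0, so this is the maximum.
P = 20·20 = 400.

400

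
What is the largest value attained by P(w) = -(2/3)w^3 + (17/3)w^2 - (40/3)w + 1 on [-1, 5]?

62/3

Differentiating, P'(w) = -2w^2 + (34/3)w - 40/3; which vanishes at w = 5/3 and w = 4.
Compare values at every candidate in [-1, 5]: P(-1) = 62/3, P(5/3) = -694/81, P(4) = -13/3, P(5) = -22/3.
So the maximum is P(-1) = 62/3.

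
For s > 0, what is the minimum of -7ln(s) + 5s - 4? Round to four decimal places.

h'(s) = -7/s + 5 = 0 gives s = 7/5.
h''(s) = 7/s², which is positive for s > 0, so this is a local minimum.
h(7/5) = -7·ln(7/5) + 7 - 4 ≈ 0.6447.

0.6447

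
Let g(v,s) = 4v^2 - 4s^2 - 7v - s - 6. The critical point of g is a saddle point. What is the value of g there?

∂g/∂v = 8v - 7 = 0 and ∂g/∂s = -8s - 1 = 0, so (v, s) = (7/8, -1/8).
The Hessian has g_{vv} = 8, g_{ss} = -8, g_{vs} = 0, giving D = -64 < 0, so the point is a saddle point.
g(7/8, -1/8) = -9.

-9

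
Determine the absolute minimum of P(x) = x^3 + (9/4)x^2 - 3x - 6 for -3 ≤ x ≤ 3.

-109/16

Differentiating, P'(x) = 3x^2 + (9/2)x - 3; which vanishes at x = -2 and x = 1/2.
Candidates: P(-3) = -15/4; P(-2) = 1; P(1/2) = -109/16; P(3) = 129/4.
Hence the absolute minimum is -109/16 at x = 1/2.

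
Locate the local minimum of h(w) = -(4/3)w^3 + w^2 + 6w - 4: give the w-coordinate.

-1

h'(w) = -4w^2 + 2w + 6 = 0 at w = -1, 3/2.
h''(w) = -8w + 2. h''(-1) = 10 > 0 ⇒ local minimum; h''(3/2) = -10 < 0 ⇒ local maximum.
So the local minimum value is h(-1) = -23/3.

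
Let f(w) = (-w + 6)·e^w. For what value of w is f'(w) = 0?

5

Differentiating with the product rule gives f'(w) = (-w + 5)·e^w. Since e^w > 0, the only critical point is w = 5.
f''(5) has the same sign as -1 < 0, so this is a local maximum.
f(5) = (1)·e^(5) ≈ 148.4132.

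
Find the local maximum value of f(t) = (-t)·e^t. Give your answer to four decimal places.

Differentiating with the product rule gives f'(t) = (-t - 1)·e^t. Since e^t > 0, the only critical point is t = -1.
f''(-1) has the same sign as -1 < 0, so this is a local maximum.
f(-1) = (1)·e^(-1) ≈ 0.3679.

0.3679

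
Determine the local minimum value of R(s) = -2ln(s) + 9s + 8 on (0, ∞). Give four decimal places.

13.0082

R'(s) = -2/s + 9 = 0 gives s = 2/9.
R''(s) = 2/s², which is positive for s > 0, so this is a local minimum.
R(2/9) = -2·ln(2/9) + 2 + 8 ≈ 13.0082.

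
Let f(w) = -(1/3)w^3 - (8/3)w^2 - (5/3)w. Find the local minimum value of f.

f'(w) = -w^2 - (16/3)w - 5/3. Setting f'(w) = 0 gives w ∈ {-5, -1/3}.
Second-derivative test with f''(w) = -2w - 16/3: f''(-5) = 14/3 > 0 ⇒ local minimum; f''(-1/3) = -14/3 < 0 ⇒ local maximum.
Thus f has its local minimum at w = -5, with value -50/3.

-50/3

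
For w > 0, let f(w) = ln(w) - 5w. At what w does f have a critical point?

1/5

f'(w) = 1/w − 5 = 0 gives w = 1/5.
f''(w) = -1/w², which is negative for w > 0, so this is a local maximum.
f(1/5) = 1·ln(1/5) - 1 ≈ -2.6094.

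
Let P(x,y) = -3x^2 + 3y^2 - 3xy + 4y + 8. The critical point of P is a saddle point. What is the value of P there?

∂P/∂x = -6x - 3y = 0 and ∂P/∂y = -3x + 6y + 4 = 0, so (x, y) = (4/15, -8/15).
The Hessian has P_{xx} = -6, P_{yy} = 6, P_{xy} = -3, giving D = -45 < 0, so the point is a saddle point.
P(4/15, -8/15) = 104/15.

104/15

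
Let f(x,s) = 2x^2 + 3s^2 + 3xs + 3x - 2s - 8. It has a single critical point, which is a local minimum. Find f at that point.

∂f/∂x = 4x + 3s + 3 = 0 and ∂f/∂s = 3x + 6s - 2 = 0, so (x, s) = (-8/5, 17/15).
The Hessian has f_{xx} = 4, f_{ss} = 6, f_{xs} = 3, giving D = 15 > 0 with f_{xx} > 0, so the point is a local minimum.
f(-8/5, 17/15) = -173/15.

-173/15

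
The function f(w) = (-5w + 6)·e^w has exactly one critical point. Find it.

Differentiating with the product rule gives f'(w) = (-5w + 1)·e^w. Since e^w > 0, the only critical point is w = 1/5.
f''(1/5) has the same sign as -5 < 0, so this is a local maximum.
f(1/5) = (5)·e^(1/5) ≈ 6.1070.

1/5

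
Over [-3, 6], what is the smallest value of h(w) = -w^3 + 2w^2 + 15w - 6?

The derivative is -3w^2 + 4w + 15, which vanishes at w = -5/3 and w = 3.
Candidates: h(-3) = -6,  h(-5/3) = -562/27,  h(3) = 30,  h(6) = -60.
The minimum over the interval is -60, attained at w = 6.

-60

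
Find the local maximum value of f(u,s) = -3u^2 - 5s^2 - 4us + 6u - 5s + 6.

639/44

∂f/∂u = -6u - 4s + 6 = 0 and ∂f/∂s = -4u - 10s - 5 = 0, so (u, s) = (20/11, -27/22).
The Hessian has f_{uu} = -6, f_{ss} = -10, f_{us} = -4, giving D = 44 > 0 with f_{uu} < 0, so the point is a local maximum.
f(20/11, -27/22) = 639/44.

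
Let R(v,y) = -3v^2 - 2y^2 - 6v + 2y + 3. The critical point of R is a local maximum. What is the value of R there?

∂R/∂v = -6v - 6 = 0 and ∂R/∂y = -4y + 2 = 0, so (v, y) = (-1, 1/2).
The Hessian has R_{vv} = -6, R_{yy} = -4, R_{vy} = 0, giving D = 24 > 0 with R_{vv} < 0, so the point is a local maximum.
R(-1, 1/2) = 13/2.

13/2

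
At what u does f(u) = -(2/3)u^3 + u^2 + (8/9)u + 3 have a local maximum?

4/3

Critical points: f'(u) = -2u^2 + 2u + 8/9 vanishes at u = -1/3, 4/3.
Since f''(u) = -4u + 2, we get f''(-1/3) = 10/3 > 0 ⇒ local minimum; f''(4/3) = -10/3 < 0 ⇒ local maximum.
The local maximum is f(4/3) = 355/81.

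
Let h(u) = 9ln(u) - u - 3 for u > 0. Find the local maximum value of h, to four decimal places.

h'(u) = 9/u − 1 = 0 gives u = 9.
h''(u) = -9/u², which is negative for u > 0, so this is a local maximum.
h(9) = 9·ln(9) - 9 - 3 ≈ 7.7750.

7.7750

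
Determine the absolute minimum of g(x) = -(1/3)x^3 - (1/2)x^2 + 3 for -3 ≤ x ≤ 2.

-5/3

Differentiating, g'(x) = -x^2 - x; which vanishes at x = -1 and x = 0.
Candidates: g(-3) = 15/2, g(-1) = 17/6, g(0) = 3, g(2) = -5/3.
The minimum over the interval is -5/3, attained at x = 2.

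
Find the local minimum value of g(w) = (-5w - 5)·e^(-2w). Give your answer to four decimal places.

By the product rule, g'(w) = (10w + 5)·e^(-2w). Since e^(-2w) > 0, the only critical point is w = -1/2.
g''(-1/2) has the same sign as 10 > 0, so this is a local minimum.
g(-1/2) = (-5/2)·e^(1) ≈ -6.7957.

-6.7957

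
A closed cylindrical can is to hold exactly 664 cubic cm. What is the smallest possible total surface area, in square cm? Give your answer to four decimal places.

421.3341

With radius r and height h, πr²h = 664 so h = 664/(πr²), and S(r) = 2πr² + 2πrh = 2πr² + 2·664/r.
S'(r) = 4πr − 2·664/r² = 0 ⇒ r³ = 664/(2π), so r ≈ 4.7278 and h = 2r ≈ 9.4557.
S''(r) = 4π + 4·664/r³ > 0, so this is the minimum; S ≈ 421.3341.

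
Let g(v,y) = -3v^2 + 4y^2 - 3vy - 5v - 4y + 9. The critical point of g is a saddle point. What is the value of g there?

625/57

∂g/∂v = -6v - 3y - 5 = 0 and ∂g/∂y = -3v + 8y - 4 = 0, so (v, y) = (-52/57, 3/19).
The Hessian has g_{vv} = -6, g_{yy} = 8, g_{vy} = -3, giving D = -57 < 0, so the point is a saddle point.
g(-52/57, 3/19) = 625/57.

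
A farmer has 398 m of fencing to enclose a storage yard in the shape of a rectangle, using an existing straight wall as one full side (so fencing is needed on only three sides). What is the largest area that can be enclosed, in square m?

Let the sides perpendicular to the wall have length x and the parallel side y, so 2x + y = 398 and the area is A = xy = x(398 − 2x).
A'(x) = 398 − 4x = 0 gives x = 199/2, and A''(x) = −4 < 0 confirms a maximum.
Then y = 398 − 2·199/2 = 199 and A = 39601/2.

39601/2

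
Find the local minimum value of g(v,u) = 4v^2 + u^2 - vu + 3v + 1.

∂g/∂v = 8v - u + 3 = 0 and ∂g/∂u = -v + 2u = 0, so (v, u) = (-2/5, -1/5).
The Hessian has g_{vv} = 8, g_{uu} = 2, g_{vu} = -1, giving D = 15 > 0 with g_{vv} > 0, so the point is a local minimum.
g(-2/5, -1/5) = 2/5.

2/5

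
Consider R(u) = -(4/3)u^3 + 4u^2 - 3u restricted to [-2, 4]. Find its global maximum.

Differentiating, R'(u) = -4u^2 + 8u - 3; which vanishes at u = 1/2 and u = 3/2.
Compare values at every candidate in [-2, 4]: R(-2) = 98/3, R(1/2) = -2/3, R(3/2) = 0, R(4) = -100/3.
The maximum over the interval is 98/3, attained at u = -2.

98/3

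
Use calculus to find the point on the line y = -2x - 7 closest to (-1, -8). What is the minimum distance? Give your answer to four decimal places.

1.3416

Minimize D(x)^2 = (x + 1)^2 + (-2x + 1)^2.
d/dx[D^2] = 2(x + 1) + 2·(-2)·(-2x + 1) = 0 ⇒ x = 1/5.
Then y = -37/5 and the distance is √(9/5) ≈ 1.3416.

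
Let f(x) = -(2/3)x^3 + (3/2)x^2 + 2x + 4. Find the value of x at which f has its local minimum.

-1/2

Critical points: f'(x) = -2x^2 + 3x + 2 vanishes at x = -1/2, 2.
Since f''(x) = -4x + 3, we get f''(-1/2) = 5 > 0 ⇒ local minimum; f''(2) = -5 < 0 ⇒ local maximum.
The local minimum is f(-1/2) = 83/24.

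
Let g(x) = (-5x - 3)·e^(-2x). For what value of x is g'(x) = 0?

Differentiating with the product rule gives g'(x) = (10x + 1)·e^(-2x). Since e^(-2x) > 0, the only critical point is x = -1/10.
g''(-1/10) has the same sign as 10 > 0, so this is a local minimum.
g(-1/10) = (-5/2)·e^(1/5) ≈ -3.0535.

-1/10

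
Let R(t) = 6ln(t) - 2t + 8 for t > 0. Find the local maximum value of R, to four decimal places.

R'(t) = 6/t − 2 = 0 gives t = 3.
R''(t) = -6/t², which is negative for t > 0, so this is a local maximum.
R(3) = 6·ln(3) - 6 + 8 ≈ 8.5917.

8.5917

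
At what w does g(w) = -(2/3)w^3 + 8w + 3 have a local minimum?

g'(w) = -2w^2 + 8 = 0 at w = -2, 2.
Second-derivative test with g''(w) = -4w: g''(-2) = 8 > 0 ⇒ local minimum; g''(2) = -8 < 0 ⇒ local maximum.
Thus g has its local minimum at w = -2, with value -23/3.

-2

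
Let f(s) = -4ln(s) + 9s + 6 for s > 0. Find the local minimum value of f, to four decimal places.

f'(s) = -4/s + 9 = 0 gives s = 4/9.
f''(s) = 4/s², which is positive for s > 0, so this is a local minimum.
f(4/9) = -4·ln(4/9) + 4 + 6 ≈ 13.2437.

13.2437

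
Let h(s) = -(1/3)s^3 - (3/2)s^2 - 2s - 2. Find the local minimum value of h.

Critical points: h'(s) = -s^2 - 3s - 2 vanishes at s = -2, -1.
Second-derivative test with h''(s) = -2s - 3: h''(-2) = 1 > 0 ⇒ local minimum; h''(-1) = -1 < 0 ⇒ local maximum.
The local minimum is h(-2) = -4/3.

-4/3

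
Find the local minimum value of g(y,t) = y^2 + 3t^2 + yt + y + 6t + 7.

∂g/∂y = 2y + t + 1 = 0 and ∂g/∂t = y + 6t + 6 = 0, so (y, t) = (0, -1).
The Hessian has g_{yy} = 2, g_{tt} = 6, g_{yt} = 1, giving D = 11 > 0 with g_{yy} > 0, so the point is a local minimum.
g(0, -1) = 4.

4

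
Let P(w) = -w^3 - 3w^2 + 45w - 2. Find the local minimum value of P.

Critical points: P'(w) = -3w^2 - 6w + 45 vanishes at w = -5, 3.
Since P''(w) = -6w - 6, we get P''(-5) = 24 > 0 ⇒ local minimum; P''(3) = -24 < 0 ⇒ local maximum.
So the local minimum value is P(-5) = -177.

-177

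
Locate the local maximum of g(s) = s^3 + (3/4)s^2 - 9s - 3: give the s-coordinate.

-2

g'(s) = 3s^2 + (3/2)s - 9 = 0 at s = -2, 3/2.
g''(s) = 6s + 3/2. g''(-2) = -21/2 < 0 ⇒ local maximum; g''(3/2) = 21/2 > 0 ⇒ local minimum.
So the local maximum value is g(-2) = 10.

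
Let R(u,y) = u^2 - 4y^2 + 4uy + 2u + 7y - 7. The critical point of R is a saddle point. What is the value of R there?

-247/32

∂R/∂u = 2u + 4y + 2 = 0 and ∂R/∂y = 4u - 8y + 7 = 0, so (u, y) = (-11/8, 3/16).
The Hessian has R_{uu} = 2, R_{yy} = -8, R_{uy} = 4, giving D = -32 < 0, so the point is a saddle point.
R(-11/8, 3/16) = -247/32.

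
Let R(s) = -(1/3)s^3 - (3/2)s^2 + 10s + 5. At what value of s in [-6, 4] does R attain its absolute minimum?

-5

Differentiating, R'(s) = -s^2 - 3s + 10; which vanishes at s = -5 and s = 2.
Evaluating at the critical points and endpoints: R(-6) = -37, R(-5) = -245/6, R(2) = 49/3, R(4) = -1/3.
So the minimum is R(-5) = -245/6.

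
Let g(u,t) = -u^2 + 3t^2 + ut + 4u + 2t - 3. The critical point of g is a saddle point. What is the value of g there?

∂g/∂u = -2u + t + 4 = 0 and ∂g/∂t = u + 6t + 2 = 0, so (u, t) = (22/13, -8/13).
The Hessian has g_{uu} = -2, g_{tt} = 6, g_{ut} = 1, giving D = -13 < 0, so the point is a saddle point.
g(22/13, -8/13) = -3/13.

-3/13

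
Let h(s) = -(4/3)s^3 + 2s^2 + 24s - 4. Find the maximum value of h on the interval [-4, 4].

Differentiating, h'(s) = -4s^2 + 4s + 24; which vanishes at s = -2 and s = 3.
Candidates: h(-4) = 52/3,  h(-2) = -100/3,  h(3) = 50,  h(4) = 116/3.
Hence the absolute maximum is 50 at s = 3.

50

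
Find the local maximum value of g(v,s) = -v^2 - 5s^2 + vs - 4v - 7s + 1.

∂g/∂v = -2v + s - 4 = 0 and ∂g/∂s = v - 10s - 7 = 0, so (v, s) = (-47/19, -18/19).
The Hessian has g_{vv} = -2, g_{ss} = -10, g_{vs} = 1, giving D = 19 > 0 with g_{vv} < 0, so the point is a local maximum.
g(-47/19, -18/19) = 176/19.

176/19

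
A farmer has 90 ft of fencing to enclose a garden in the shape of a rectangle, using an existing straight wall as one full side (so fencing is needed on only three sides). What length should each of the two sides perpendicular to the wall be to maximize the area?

Let the sides perpendicular to the wall have length x and the parallel side y, so 2x + y = 90 and the area is A = xy = x(90 − 2x).
A'(x) = 90 − 4x = 0 gives x = 45/2, and A''(x) = −4 < 0 confirms a maximum.
Then y = 90 − 2·45/2 = 45 and A = 2025/2.

45/2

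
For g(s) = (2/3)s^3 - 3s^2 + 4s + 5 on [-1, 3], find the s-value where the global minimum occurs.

Differentiating, g'(s) = 2s^2 - 6s + 4; which vanishes at s = 1 and s = 2.
Evaluating at the critical points and endpoints: g(-1) = -8/3, g(1) = 20/3, g(2) = 19/3, g(3) = 8.
Hence the absolute minimum is -8/3 at s = -1.

-1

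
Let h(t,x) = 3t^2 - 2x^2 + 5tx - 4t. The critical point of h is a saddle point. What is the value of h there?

∂h/∂t = 6t + 5x - 4 = 0 and ∂h/∂x = 5t - 4x = 0, so (t, x) = (16/49, 20/49).
The Hessian has h_{tt} = 6, h_{xx} = -4, h_{tx} = 5, giving D = -49 < 0, so the point is a saddle point.
h(16/49, 20/49) = -32/49.

-32/49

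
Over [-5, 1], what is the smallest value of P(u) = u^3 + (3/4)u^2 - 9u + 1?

Differentiating, P'(u) = 3u^2 + (3/2)u - 9; whose only zero in [-5, 1] is u = -2.
Evaluating at the critical points and endpoints: P(-5) = -241/4; P(-2) = 14; P(1) = -25/4.
The minimum over the interval is -241/4, attained at u = -5.

-241/4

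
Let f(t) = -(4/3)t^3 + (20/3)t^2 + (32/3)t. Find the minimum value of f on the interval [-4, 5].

-304/81

The derivative is -4t^2 + (40/3)t + 32/3, which vanishes at t = -2/3 and t = 4.
Compare values at every candidate in [-4, 5]: f(-4) = 448/3, f(-2/3) = -304/81, f(4) = 64, f(5) = 160/3.
So the minimum is f(-2/3) = -304/81.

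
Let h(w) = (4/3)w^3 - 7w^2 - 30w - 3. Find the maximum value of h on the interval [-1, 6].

56/3

h'(w) = 4w^2 - 14w - 30, whose only zero in [-1, 6] is w = 5.
Candidates: h(-1) = 56/3, h(5) = -484/3, h(6) = -147.
Hence the absolute maximum is 56/3 at w = -1.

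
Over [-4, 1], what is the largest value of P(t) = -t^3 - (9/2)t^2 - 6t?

16

P'(t) = -3t^2 - 9t - 6, which vanishes at t = -2 and t = -1.
Candidates: P(-4) = 16, P(-2) = 2, P(-1) = 5/2, P(1) = -23/2.
So the maximum is P(-4) = 16.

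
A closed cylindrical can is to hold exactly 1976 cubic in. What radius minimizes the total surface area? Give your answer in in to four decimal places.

With radius r and height h, πr²h = 1976 so h = 1976/(πr²), and S(r) = 2πr² + 2πrh = 2πr² + 2·1976/r.
S'(r) = 4πr − 2·1976/r² = 0 ⇒ r³ = 1976/(2π), so r ≈ 6.8004 and h = 2r ≈ 13.6008.
S''(r) = 4π + 4·1976/r³ > 0, so this is the minimum; S ≈ 871.7110.

6.8004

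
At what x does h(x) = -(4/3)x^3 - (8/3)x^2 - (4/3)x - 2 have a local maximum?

h'(x) = -4x^2 - (16/3)x - 4/3. Setting h'(x) = 0 gives x ∈ {-1, -1/3}.
h''(x) = -8x - 16/3. h''(-1) = 8/3 > 0 ⇒ local minimum; h''(-1/3) = -8/3 < 0 ⇒ local maximum.
Thus h has its local maximum at x = -1/3, with value -146/81.

-1/3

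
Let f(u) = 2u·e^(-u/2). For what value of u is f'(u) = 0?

2

By the product rule, f'(u) = (-u + 2)·e^(-u/2). Since e^(-u/2) > 0, the only critical point is u = 2.
f''(2) has the same sign as -1 < 0, so this is a local maximum.
f(2) = (4)·e^(-1) ≈ 1.4715.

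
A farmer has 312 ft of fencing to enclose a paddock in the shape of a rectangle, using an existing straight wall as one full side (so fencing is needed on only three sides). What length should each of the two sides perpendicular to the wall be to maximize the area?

78

Let the sides perpendicular to the wall have length x and the parallel side y, so 2x + y = 312 and the area is A = xy = x(312 − 2x).
A'(x) = 312 − 4x = 0 gives x = 78, and A''(x) = −4 < 0 confirms a maximum.
Then y = 312 − 2·78 = 156 and A = 12168.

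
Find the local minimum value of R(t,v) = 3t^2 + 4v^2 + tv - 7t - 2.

-290/47

∂R/∂t = 6t + v - 7 = 0 and ∂R/∂v = t + 8v = 0, so (t, v) = (56/47, -7/47).
The Hessian has R_{tt} = 6, R_{vv} = 8, R_{tv} = 1, giving D = 47 > 0 with R_{tt} > 0, so the point is a local minimum.
R(56/47, -7/47) = -290/47.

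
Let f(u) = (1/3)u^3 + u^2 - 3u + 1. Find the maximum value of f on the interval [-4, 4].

Differentiating, f'(u) = u^2 + 2u - 3; which vanishes at u = -3 and u = 1.
Compare values at every candidate in [-4, 4]: f(-4) = 23/3; f(-3) = 10; f(1) = -2/3; f(4) = 79/3.
Hence the absolute maximum is 79/3 at u = 4.

79/3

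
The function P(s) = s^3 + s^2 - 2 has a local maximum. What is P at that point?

Critical points: P'(s) = 3s^2 + 2s vanishes at s = -2/3, 0.
Since P''(s) = 6s + 2, we get P''(-2/3) = -2 < 0 ⇒ local maximum; P''(0) = 2 > 0 ⇒ local minimum.
The local maximum is P(-2/3) = -50/27.

-50/27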